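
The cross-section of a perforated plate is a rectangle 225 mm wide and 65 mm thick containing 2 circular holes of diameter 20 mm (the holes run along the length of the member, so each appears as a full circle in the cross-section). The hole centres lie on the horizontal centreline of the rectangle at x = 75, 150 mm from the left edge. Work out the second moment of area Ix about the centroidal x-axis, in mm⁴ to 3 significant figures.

Ix ≈ 5.13 × 10⁶ mm⁴

Decompose the section into non-overlapping parts with the origin at the bottom-left of its bounding rectangle.
Plate: 225 × 65, A = 14 625 mm², y = 32.5 mm, Ī = 5 149 219 mm⁴.
Hole 1 (subtracted): ⌀20, A = 314.16 mm², y = 32.5 mm, Ī = 7 854 mm⁴.
Hole 2 (subtracted): ⌀20, A = 314.16 mm², y = 32.5 mm, Ī = 7 854 mm⁴.
By symmetry the centroid is at mid-height, ȳ = 32.5 mm.
All pieces are centred on the centroidal x-axis, so I = ΣĪ (holes subtracted) = 5 133 511 mm⁴.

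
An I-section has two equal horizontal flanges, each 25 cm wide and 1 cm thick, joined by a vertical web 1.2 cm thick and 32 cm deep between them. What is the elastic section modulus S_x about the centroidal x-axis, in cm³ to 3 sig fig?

Break the section into simple shapes (no overlaps), measuring from the bottom-left corner of the bounding box.
Bottom flange: 25 × 1, A = 25 cm², y = 0.5 cm, Ī = 2.0833 cm⁴.
Web: 1.2 × 32, A = 38.4 cm², y = 17 cm, Ī = 3276.8 cm⁴.
Top flange: 25 × 1, A = 25 cm², y = 33.5 cm, Ī = 2.0833 cm⁴.
By symmetry the centroid is at mid-height, ȳ = 17 cm.
Transfer each piece to the centroidal x-axis using Ī + A·d² with d = y − 17:
  bottom flange: d = -16.5 cm → contributes +6808.3 cm⁴
  web: d = 0 cm → contributes +3276.8 cm⁴
  top flange: d = 16.5 cm → contributes +6808.3 cm⁴
Total I = 16 893 cm⁴.
Extreme fibre distance c = 17 cm; S = I/c = 993.73 cm³.

S_x ≈ 994 cm³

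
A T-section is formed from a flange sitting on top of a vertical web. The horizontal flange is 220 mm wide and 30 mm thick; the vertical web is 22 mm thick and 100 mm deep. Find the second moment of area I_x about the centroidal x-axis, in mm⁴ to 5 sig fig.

I_x ≈ 9.2996 × 10⁶ mm⁴

Treat the section as a set of non-overlapping primitives; coordinates are from the bounding-box lower-left.
Flange: 220 × 30, A = 6 600 mm², y = 115 mm, Ī = 495 000 mm⁴.
Web: 22 × 100, A = 2 200 mm², y = 50 mm, Ī = 1 833 333 mm⁴.
Centroid: ȳ = ΣA·y / ΣA = 98.75 mm.
Transfer each piece to the centroidal x-axis using Ī + A·d² with d = y − 98.75:
  flange: d = 16.25 mm → contributes +2 237 813 mm⁴
  web: d = -48.75 mm → contributes +7 061 771 mm⁴
Total I = 9 299 583 mm⁴.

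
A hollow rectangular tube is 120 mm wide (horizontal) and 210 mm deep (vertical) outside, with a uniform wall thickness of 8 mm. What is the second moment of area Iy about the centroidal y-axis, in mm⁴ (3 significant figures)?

Break the section into simple shapes (no overlaps), measuring from the bottom-left corner of the bounding box.
Outer rectangle: 120 × 210, A = 25 200 mm², x = 60 mm, Ī = 30 240 000 mm⁴.
Inner void (subtracted): 104 × 194, A = 20 176 mm², x = 60 mm, Ī = 18 185 301 mm⁴.
By symmetry the centroid is at mid-width, x̄ = 60 mm.
All pieces are centred on the centroidal y-axis, so I = ΣĪ (holes subtracted) = 12 054 699 mm⁴.

Iy ≈ 1.21 × 10⁷ mm⁴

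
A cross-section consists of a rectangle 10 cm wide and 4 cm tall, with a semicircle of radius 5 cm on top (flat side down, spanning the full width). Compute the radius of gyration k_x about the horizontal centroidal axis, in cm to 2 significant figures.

k_x ≈ 2.4 cm

Decompose the section into non-overlapping parts with the origin at the bottom-left of its bounding rectangle.
Rectangular body: 10 × 4, A = 40 cm², y = 2 cm, Ī = 53.33 cm⁴.
Semicircular cap: semicircle r = 5, A = 39.27 cm², y = 6.122 cm, Ī = 68.6 cm⁴.
Centroid: ȳ = ΣA·y / ΣA = 4.042 cm.
Transfer each piece to the horizontal centroidal axis using Ī + A·d² with d = y − 4.042:
  rectangular body: d = -2.042 cm → contributes +220.1 cm⁴
  semicircular cap: d = 2.08 cm → contributes +238.5 cm⁴
Total I = 458.6 cm⁴.
Radius of gyration: k = √(I/A) = √(458.6 / 79.27) = 2.405 cm.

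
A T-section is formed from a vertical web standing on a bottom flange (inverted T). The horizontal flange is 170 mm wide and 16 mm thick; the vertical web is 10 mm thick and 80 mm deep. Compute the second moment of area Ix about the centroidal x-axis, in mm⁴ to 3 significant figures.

Split into non-overlapping primitives; take the origin at the lower-left of the bounding box.
Flange: 170 × 16, A = 2 720 mm², y = 8 mm, Ī = 58 027 mm⁴.
Web: 10 × 80, A = 800 mm², y = 56 mm, Ī = 426 667 mm⁴.
Centroid: ȳ = ΣA·y / ΣA = 18.909 mm.
Transfer each piece to the centroidal x-axis using Ī + A·d² with d = y − 18.909:
  flange: d = -10.909 mm → contributes +381 729 mm⁴
  web: d = 37.091 mm → contributes +1 527 255 mm⁴
Total I = 1 908 984 mm⁴.

Ix ≈ 1.91 × 10⁶ mm⁴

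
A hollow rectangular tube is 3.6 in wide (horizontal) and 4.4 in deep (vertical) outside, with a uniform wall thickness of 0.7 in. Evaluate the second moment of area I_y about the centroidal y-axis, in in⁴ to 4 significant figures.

Treat the section as a set of non-overlapping primitives; coordinates are from the bounding-box lower-left.
Outer rectangle: 3.6 × 4.4, A = 15.84 in², x = 1.8 in, Ī = 17.1072 in⁴.
Inner void (subtracted): 2.2 × 3, A = 6.6 in², x = 1.8 in, Ī = 2.662 in⁴.
By symmetry the centroid is at mid-width, x̄ = 1.8 in.
All pieces are centred on the centroidal y-axis, so I = ΣĪ (holes subtracted) = 14.4452 in⁴.

I_y ≈ 14.45 in⁴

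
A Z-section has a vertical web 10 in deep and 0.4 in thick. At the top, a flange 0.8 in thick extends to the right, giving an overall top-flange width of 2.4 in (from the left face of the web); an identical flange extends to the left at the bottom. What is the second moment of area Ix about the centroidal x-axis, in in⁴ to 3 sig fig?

Split into non-overlapping primitives; take the origin at the lower-left of the bounding box.
Web: 0.4 × 10, A = 4 in², y = 5 in, Ī = 33.333 in⁴.
Top flange (beyond web): 2 × 0.8, A = 1.6 in², y = 9.6 in, Ī = 0.085333 in⁴.
Bottom flange (beyond web): 2 × 0.8, A = 1.6 in², y = 0.4 in, Ī = 0.085333 in⁴.
Centroid: ȳ = ΣA·y / ΣA = 5 in.
Transfer each piece to the centroidal x-axis using Ī + A·d² with d = y − 5:
  web: d = 0 in → contributes +33.333 in⁴
  top flange (beyond web): d = 4.6 in → contributes +33.941 in⁴
  bottom flange (beyond web): d = -4.6 in → contributes +33.941 in⁴
Total I = 101.22 in⁴.

Ix ≈ 101 in⁴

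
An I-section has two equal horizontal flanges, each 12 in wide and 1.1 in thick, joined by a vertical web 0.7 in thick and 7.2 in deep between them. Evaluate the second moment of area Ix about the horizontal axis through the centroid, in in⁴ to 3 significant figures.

Treat the section as a set of non-overlapping primitives; coordinates are from the bounding-box lower-left.
Bottom flange: 12 × 1.1, A = 13.2 in², y = 0.55 in, Ī = 1.331 in⁴.
Web: 0.7 × 7.2, A = 5.04 in², y = 4.7 in, Ī = 21.773 in⁴.
Top flange: 12 × 1.1, A = 13.2 in², y = 8.85 in, Ī = 1.331 in⁴.
By symmetry the centroid is at mid-height, ȳ = 4.7 in.
Transfer each piece to the horizontal axis through the centroid using Ī + A·d² with d = y − 4.7:
  bottom flange: d = -4.15 in → contributes +228.67 in⁴
  web: d = 0 in → contributes +21.773 in⁴
  top flange: d = 4.15 in → contributes +228.67 in⁴
Total I = 479.11 in⁴.

Ix ≈ 479 in⁴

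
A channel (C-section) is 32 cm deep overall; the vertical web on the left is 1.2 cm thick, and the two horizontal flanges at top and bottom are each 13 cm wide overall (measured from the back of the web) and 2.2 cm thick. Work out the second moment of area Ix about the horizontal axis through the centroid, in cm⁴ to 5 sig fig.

Ix ≈ 1.4825 × 10⁴ cm⁴

Decompose the section into non-overlapping parts with the origin at the bottom-left of its bounding rectangle.
Web: 1.2 × 32, A = 38.4 cm², y = 16 cm, Ī = 3276.8 cm⁴.
Top flange (beyond web): 11.8 × 2.2, A = 25.96 cm², y = 30.9 cm, Ī = 10.47053 cm⁴.
Bottom flange (beyond web): 11.8 × 2.2, A = 25.96 cm², y = 1.1 cm, Ī = 10.47053 cm⁴.
By symmetry the centroid is at mid-height, ȳ = 16 cm.
Transfer each piece to the horizontal axis through the centroid using Ī + A·d² with d = y − 16:
  web: d = 0 cm → contributes +3276.8 cm⁴
  top flange (beyond web): d = 14.9 cm → contributes +5773.85 cm⁴
  bottom flange (beyond web): d = -14.9 cm → contributes +5773.85 cm⁴
Total I = 14824.5 cm⁴.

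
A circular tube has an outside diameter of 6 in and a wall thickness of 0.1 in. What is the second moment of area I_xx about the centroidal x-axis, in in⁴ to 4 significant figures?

I_xx ≈ 8.068 in⁴

Treat the section as a set of non-overlapping primitives; coordinates are from the bounding-box lower-left.
Outer circle: ⌀6, A = 28.2743 in², y = 3 in, Ī = 63.6173 in⁴.
Bore (subtracted): ⌀5.8, A = 26.4208 in², y = 3 in, Ī = 55.5497 in⁴.
By symmetry the centroid is at mid-height, ȳ = 3 in.
All pieces are centred on the centroidal x-axis, so I = ΣĪ (holes subtracted) = 8.06753 in⁴.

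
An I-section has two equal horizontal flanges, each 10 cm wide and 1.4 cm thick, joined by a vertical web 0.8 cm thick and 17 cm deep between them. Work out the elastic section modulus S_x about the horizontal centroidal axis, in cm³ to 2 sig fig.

Split into non-overlapping primitives; take the origin at the lower-left of the bounding box.
Bottom flange: 10 × 1.4, A = 14 cm², y = 0.7 cm, Ī = 2.287 cm⁴.
Web: 0.8 × 17, A = 13.6 cm², y = 9.9 cm, Ī = 327.5 cm⁴.
Top flange: 10 × 1.4, A = 14 cm², y = 19.1 cm, Ī = 2.287 cm⁴.
By symmetry the centroid is at mid-height, ȳ = 9.9 cm.
Transfer each piece to the horizontal centroidal axis using Ī + A·d² with d = y − 9.9:
  bottom flange: d = -9.2 cm → contributes +1 187 cm⁴
  web: d = 0 cm → contributes +327.5 cm⁴
  top flange: d = 9.2 cm → contributes +1 187 cm⁴
Total I = 2 702 cm⁴.
Extreme fibre distance c = 9.9 cm; S = I/c = 272.9 cm³.

S_x ≈ 270 cm³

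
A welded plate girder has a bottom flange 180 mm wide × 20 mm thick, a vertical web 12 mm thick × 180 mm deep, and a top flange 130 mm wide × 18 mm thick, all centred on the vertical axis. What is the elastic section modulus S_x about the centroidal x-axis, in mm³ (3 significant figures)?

Split into non-overlapping primitives; take the origin at the lower-left of the bounding box.
Bottom plate: 180 × 20, A = 3 600 mm², y = 10 mm, Ī = 120 000 mm⁴.
Web plate: 12 × 180, A = 2 160 mm², y = 110 mm, Ī = 5 832 000 mm⁴.
Top plate: 130 × 18, A = 2 340 mm², y = 209 mm, Ī = 63 180 mm⁴.
Centroid: ȳ = ΣA·y / ΣA = 94.156 mm.
Transfer each piece to the centroidal x-axis using Ī + A·d² with d = y − 94.156:
  bottom plate: d = -84.156 mm → contributes +25 615 767 mm⁴
  web plate: d = 15.844 mm → contributes +6 374 260 mm⁴
  top plate: d = 114.84 mm → contributes +30 926 017 mm⁴
Total I = 62 916 044 mm⁴.
Extreme fibre distance c = 123.84 mm; S = I/c = 508 025 mm³.

S_x ≈ 5.08 × 10⁵ mm³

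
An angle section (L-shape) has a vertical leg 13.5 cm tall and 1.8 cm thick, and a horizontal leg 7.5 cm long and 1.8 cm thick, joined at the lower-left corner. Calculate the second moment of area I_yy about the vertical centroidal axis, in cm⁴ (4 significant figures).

I_yy ≈ 135.8 cm⁴

Split into non-overlapping primitives; take the origin at the lower-left of the bounding box.
Vertical leg: 1.8 × 13.5, A = 24.3 cm², x = 0.9 cm, Ī = 6.561 cm⁴.
Horizontal leg (remainder): 5.7 × 1.8, A = 10.26 cm², x = 4.65 cm, Ī = 27.779 cm⁴.
Centroid: x̄ = ΣA·x / ΣA = 2.01328 cm.
Transfer each piece to the vertical centroidal axis using Ī + A·d² with d = x − 2.01328:
  vertical leg: d = -1.11328 cm → contributes +36.6783 cm⁴
  horizontal leg (remainder): d = 2.63672 cm → contributes +99.1094 cm⁴
Total I = 135.788 cm⁴.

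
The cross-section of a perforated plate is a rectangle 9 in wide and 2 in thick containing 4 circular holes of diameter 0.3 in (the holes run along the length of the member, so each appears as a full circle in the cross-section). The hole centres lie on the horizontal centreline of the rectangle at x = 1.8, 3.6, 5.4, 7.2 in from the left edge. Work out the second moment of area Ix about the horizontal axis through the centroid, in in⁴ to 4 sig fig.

Break the section into simple shapes (no overlaps), measuring from the bottom-left corner of the bounding box.
Plate: 9 × 2, A = 18 in², y = 1 in, Ī = 6 in⁴.
Hole 1 (subtracted): ⌀0.3, A = 0.0706858 in², y = 1 in, Ī = 0.000397608 in⁴.
Hole 2 (subtracted): ⌀0.3, A = 0.0706858 in², y = 1 in, Ī = 0.000397608 in⁴.
Hole 3 (subtracted): ⌀0.3, A = 0.0706858 in², y = 1 in, Ī = 0.000397608 in⁴.
Hole 4 (subtracted): ⌀0.3, A = 0.0706858 in², y = 1 in, Ī = 0.000397608 in⁴.
By symmetry the centroid is at mid-height, ȳ = 1 in.
All pieces are centred on the horizontal axis through the centroid, so I = ΣĪ (holes subtracted) = 5.99841 in⁴.

Ix ≈ 5.998 in⁴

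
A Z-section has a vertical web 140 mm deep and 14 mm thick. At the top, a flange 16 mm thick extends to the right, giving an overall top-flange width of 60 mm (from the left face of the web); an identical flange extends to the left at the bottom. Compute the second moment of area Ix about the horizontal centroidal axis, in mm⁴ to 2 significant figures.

Break the section into simple shapes (no overlaps), measuring from the bottom-left corner of the bounding box.
Web: 14 × 140, A = 1 960 mm², y = 70 mm, Ī = 3 201 333 mm⁴.
Top flange (beyond web): 46 × 16, A = 736 mm², y = 132 mm, Ī = 15 701 mm⁴.
Bottom flange (beyond web): 46 × 16, A = 736 mm², y = 8 mm, Ī = 15 701 mm⁴.
Centroid: ȳ = ΣA·y / ΣA = 70 mm.
Transfer each piece to the horizontal centroidal axis using Ī + A·d² with d = y − 70:
  web: d = 0 mm → contributes +3 201 333 mm⁴
  top flange (beyond web): d = 62 mm → contributes +2 844 885 mm⁴
  bottom flange (beyond web): d = -62 mm → contributes +2 844 885 mm⁴
Total I = 8 891 104 mm⁴.

Ix ≈ 8.9 × 10⁶ mm⁴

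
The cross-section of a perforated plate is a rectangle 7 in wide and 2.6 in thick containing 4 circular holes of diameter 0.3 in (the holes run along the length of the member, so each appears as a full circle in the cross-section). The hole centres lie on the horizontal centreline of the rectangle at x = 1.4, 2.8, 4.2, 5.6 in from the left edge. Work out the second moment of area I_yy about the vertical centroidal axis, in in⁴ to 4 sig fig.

I_yy ≈ 73.62 in⁴

Break the section into simple shapes (no overlaps), measuring from the bottom-left corner of the bounding box.
Plate: 7 × 2.6, A = 18.2 in², x = 3.5 in, Ī = 74.3167 in⁴.
Hole 1 (subtracted): ⌀0.3, A = 0.0706858 in², x = 1.4 in, Ī = 0.000397608 in⁴.
Hole 2 (subtracted): ⌀0.3, A = 0.0706858 in², x = 2.8 in, Ī = 0.000397608 in⁴.
Hole 3 (subtracted): ⌀0.3, A = 0.0706858 in², x = 4.2 in, Ī = 0.000397608 in⁴.
Hole 4 (subtracted): ⌀0.3, A = 0.0706858 in², x = 5.6 in, Ī = 0.000397608 in⁴.
By symmetry the centroid is at mid-width, x̄ = 3.5 in.
Transfer each piece to the vertical centroidal axis using Ī + A·d² with d = x − 3.5:
  plate: d = 0 in → contributes +74.3167 in⁴
  hole 1: d = -2.1 in → contributes −0.312122 in⁴
  hole 2: d = -0.7 in → contributes −0.0350337 in⁴
  hole 3: d = 0.7 in → contributes −0.0350337 in⁴
  hole 4: d = 2.1 in → contributes −0.312122 in⁴
Total I = 73.6224 in⁴.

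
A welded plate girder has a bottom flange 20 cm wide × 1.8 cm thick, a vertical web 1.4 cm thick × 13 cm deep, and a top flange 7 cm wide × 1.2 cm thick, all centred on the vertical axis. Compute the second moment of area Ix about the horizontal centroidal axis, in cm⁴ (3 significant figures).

Break the section into simple shapes (no overlaps), measuring from the bottom-left corner of the bounding box.
Bottom plate: 20 × 1.8, A = 36 cm², y = 0.9 cm, Ī = 9.72 cm⁴.
Web plate: 1.4 × 13, A = 18.2 cm², y = 8.3 cm, Ī = 256.32 cm⁴.
Top plate: 7 × 1.2, A = 8.4 cm², y = 15.4 cm, Ī = 1.008 cm⁴.
Centroid: ȳ = ΣA·y / ΣA = 4.9971 cm.
Transfer each piece to the horizontal centroidal axis using Ī + A·d² with d = y − 4.9971:
  bottom plate: d = -4.0971 cm → contributes +614.03 cm⁴
  web plate: d = 3.3029 cm → contributes +454.86 cm⁴
  top plate: d = 10.403 cm → contributes +910.05 cm⁴
Total I = 1978.9 cm⁴.

Ix ≈ 1980 cm⁴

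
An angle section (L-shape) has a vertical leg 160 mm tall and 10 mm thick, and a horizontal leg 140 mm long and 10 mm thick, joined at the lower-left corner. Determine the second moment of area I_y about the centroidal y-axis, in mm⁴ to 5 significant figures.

I_y ≈ 5.3586 × 10⁶ mm⁴

Decompose the section into non-overlapping parts with the origin at the bottom-left of its bounding rectangle.
Vertical leg: 10 × 160, A = 1 600 mm², x = 5 mm, Ī = 13333.33 mm⁴.
Horizontal leg (remainder): 130 × 10, A = 1 300 mm², x = 75 mm, Ī = 1 830 833 mm⁴.
Centroid: x̄ = ΣA·x / ΣA = 36.37931 mm.
Transfer each piece to the centroidal y-axis using Ī + A·d² with d = x − 36.37931:
  vertical leg: d = -31.37931 mm → contributes +1 588 791 mm⁴
  horizontal leg (remainder): d = 38.62069 mm → contributes +3 769 858 mm⁴
Total I = 5 358 649 mm⁴.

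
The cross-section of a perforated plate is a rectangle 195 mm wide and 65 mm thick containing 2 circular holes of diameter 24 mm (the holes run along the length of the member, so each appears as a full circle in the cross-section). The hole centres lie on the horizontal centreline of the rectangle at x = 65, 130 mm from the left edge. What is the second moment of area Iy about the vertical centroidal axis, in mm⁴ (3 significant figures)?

Treat the section as a set of non-overlapping primitives; coordinates are from the bounding-box lower-left.
Plate: 195 × 65, A = 12 675 mm², x = 97.5 mm, Ī = 40 163 906 mm⁴.
Hole 1 (subtracted): ⌀24, A = 452.39 mm², x = 65 mm, Ī = 16 286 mm⁴.
Hole 2 (subtracted): ⌀24, A = 452.39 mm², x = 130 mm, Ī = 16 286 mm⁴.
By symmetry the centroid is at mid-width, x̄ = 97.5 mm.
Transfer each piece to the vertical centroidal axis using Ī + A·d² with d = x − 97.5:
  plate: d = 0 mm → contributes +40 163 906 mm⁴
  hole 1: d = -32.5 mm → contributes −494 122 mm⁴
  hole 2: d = 32.5 mm → contributes −494 122 mm⁴
Total I = 39 175 662 mm⁴.

Iy ≈ 3.92 × 10⁷ mm⁴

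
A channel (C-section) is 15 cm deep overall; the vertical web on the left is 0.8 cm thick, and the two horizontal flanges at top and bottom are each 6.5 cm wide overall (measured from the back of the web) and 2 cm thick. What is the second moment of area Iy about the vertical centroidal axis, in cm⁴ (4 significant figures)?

Split into non-overlapping primitives; take the origin at the lower-left of the bounding box.
Web: 0.8 × 15, A = 12 cm², x = 0.4 cm, Ī = 0.64 cm⁴.
Top flange (beyond web): 5.7 × 2, A = 11.4 cm², x = 3.65 cm, Ī = 30.8655 cm⁴.
Bottom flange (beyond web): 5.7 × 2, A = 11.4 cm², x = 3.65 cm, Ī = 30.8655 cm⁴.
Centroid: x̄ = ΣA·x / ΣA = 2.52931 cm.
Transfer each piece to the vertical centroidal axis using Ī + A·d² with d = x − 2.52931:
  web: d = -2.12931 cm → contributes +55.0476 cm⁴
  top flange (beyond web): d = 1.12069 cm → contributes +45.1833 cm⁴
  bottom flange (beyond web): d = 1.12069 cm → contributes +45.1833 cm⁴
Total I = 145.414 cm⁴.

Iy ≈ 145.4 cm⁴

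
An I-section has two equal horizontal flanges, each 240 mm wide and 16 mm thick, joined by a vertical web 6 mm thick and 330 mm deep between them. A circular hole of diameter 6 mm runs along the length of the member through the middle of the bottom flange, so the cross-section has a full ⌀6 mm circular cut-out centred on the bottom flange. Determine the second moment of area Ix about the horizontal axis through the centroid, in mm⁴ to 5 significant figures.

Ix ≈ 2.4714 × 10⁸ mm⁴

Treat the section as a set of non-overlapping primitives; coordinates are from the bounding-box lower-left.
Bottom flange: 240 × 16, A = 3 840 mm², y = 8 mm, Ī = 81 920 mm⁴.
Web: 6 × 330, A = 1 980 mm², y = 181 mm, Ī = 17 968 500 mm⁴.
Top flange: 240 × 16, A = 3 840 mm², y = 354 mm, Ī = 81 920 mm⁴.
Hole (subtracted): ⌀6, A = 28.27433 mm², y = 8 mm, Ī = 63.61725 mm⁴.
Centroid: ȳ = ΣA·y / ΣA = 181.5078 mm.
Transfer each piece to the horizontal axis through the centroid using Ī + A·d² with d = y − 181.5078:
  bottom flange: d = -173.5078 mm → contributes +115 685 019 mm⁴
  web: d = -0.5078487 mm → contributes +17 969 011 mm⁴
  top flange: d = 172.4922 mm → contributes +114 335 522 mm⁴
  hole: d = -173.5078 mm → contributes −851261.7 mm⁴
Total I = 247 138 290 mm⁴.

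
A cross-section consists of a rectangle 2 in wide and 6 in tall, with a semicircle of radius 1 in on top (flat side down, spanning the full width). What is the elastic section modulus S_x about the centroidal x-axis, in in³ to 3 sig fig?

S_x ≈ 14.5 in³

Split into non-overlapping primitives; take the origin at the lower-left of the bounding box.
Rectangular body: 2 × 6, A = 12 in², y = 3 in, Ī = 36 in⁴.
Semicircular cap: semicircle r = 1, A = 1.5708 in², y = 6.4244 in, Ī = 0.10976 in⁴.
Centroid: ȳ = ΣA·y / ΣA = 3.3964 in.
Transfer each piece to the centroidal x-axis using Ī + A·d² with d = y − 3.3964:
  rectangular body: d = -0.39637 in → contributes +37.885 in⁴
  semicircular cap: d = 3.028 in → contributes +14.512 in⁴
Total I = 52.398 in⁴.
Extreme fibre distance c = 3.6036 in; S = I/c = 14.54 in³.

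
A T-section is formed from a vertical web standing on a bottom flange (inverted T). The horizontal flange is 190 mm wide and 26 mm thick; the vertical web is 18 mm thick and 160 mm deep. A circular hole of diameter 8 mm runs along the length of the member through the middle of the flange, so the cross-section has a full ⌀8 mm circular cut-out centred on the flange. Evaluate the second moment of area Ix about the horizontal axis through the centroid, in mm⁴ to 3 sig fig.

Break the section into simple shapes (no overlaps), measuring from the bottom-left corner of the bounding box.
Flange: 190 × 26, A = 4 940 mm², y = 13 mm, Ī = 278 287 mm⁴.
Web: 18 × 160, A = 2 880 mm², y = 106 mm, Ī = 6 144 000 mm⁴.
Hole (subtracted): ⌀8, A = 50.265 mm², y = 13 mm, Ī = 201.06 mm⁴.
Centroid: ȳ = ΣA·y / ΣA = 47.472 mm.
Transfer each piece to the horizontal axis through the centroid using Ī + A·d² with d = y − 47.472:
  flange: d = -34.472 mm → contributes +6 148 656 mm⁴
  web: d = 58.528 mm → contributes +16 009 443 mm⁴
  hole: d = -34.472 mm → contributes −59 933 mm⁴
Total I = 22 098 166 mm⁴.

Ix ≈ 2.21 × 10⁷ mm⁴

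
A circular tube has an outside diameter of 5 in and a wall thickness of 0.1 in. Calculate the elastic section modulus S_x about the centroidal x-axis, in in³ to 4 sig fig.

S_x ≈ 1.849 in³

Split into non-overlapping primitives; take the origin at the lower-left of the bounding box.
Outer circle: ⌀5, A = 19.635 in², y = 2.5 in, Ī = 30.6796 in⁴.
Bore (subtracted): ⌀4.8, A = 18.0956 in², y = 2.5 in, Ī = 26.0576 in⁴.
By symmetry the centroid is at mid-height, ȳ = 2.5 in.
All pieces are centred on the centroidal x-axis, so I = ΣĪ (holes subtracted) = 4.62199 in⁴.
Extreme fibre distance c = 2.5 in; S = I/c = 1.8488 in³.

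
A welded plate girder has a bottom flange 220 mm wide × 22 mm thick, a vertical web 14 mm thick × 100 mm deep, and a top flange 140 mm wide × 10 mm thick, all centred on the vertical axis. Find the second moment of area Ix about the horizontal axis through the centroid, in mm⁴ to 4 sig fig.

Treat the section as a set of non-overlapping primitives; coordinates are from the bounding-box lower-left.
Bottom plate: 220 × 22, A = 4 840 mm², y = 11 mm, Ī = 195 213 mm⁴.
Web plate: 14 × 100, A = 1 400 mm², y = 72 mm, Ī = 1 166 667 mm⁴.
Top plate: 140 × 10, A = 1 400 mm², y = 127 mm, Ī = 11666.7 mm⁴.
Centroid: ȳ = ΣA·y / ΣA = 43.4346 mm.
Transfer each piece to the horizontal axis through the centroid using Ī + A·d² with d = y − 43.4346:
  bottom plate: d = -32.4346 mm → contributes +5 286 895 mm⁴
  web plate: d = 28.5654 mm → contributes +2 309 045 mm⁴
  top plate: d = 83.5654 mm → contributes +9 788 124 mm⁴
Total I = 17 384 064 mm⁴.

Ix ≈ 1.738 × 10⁷ mm⁴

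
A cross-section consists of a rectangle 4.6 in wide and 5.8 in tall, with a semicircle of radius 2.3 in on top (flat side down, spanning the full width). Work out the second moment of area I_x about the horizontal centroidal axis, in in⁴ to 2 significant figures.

I_x ≈ 170 in⁴

Treat the section as a set of non-overlapping primitives; coordinates are from the bounding-box lower-left.
Rectangular body: 4.6 × 5.8, A = 26.68 in², y = 2.9 in, Ī = 74.79 in⁴.
Semicircular cap: semicircle r = 2.3, A = 8.31 in², y = 6.776 in, Ī = 3.071 in⁴.
Centroid: ȳ = ΣA·y / ΣA = 3.821 in.
Transfer each piece to the horizontal centroidal axis using Ī + A·d² with d = y − 3.821:
  rectangular body: d = -0.9205 in → contributes +97.4 in⁴
  semicircular cap: d = 2.956 in → contributes +75.66 in⁴
Total I = 173.1 in⁴.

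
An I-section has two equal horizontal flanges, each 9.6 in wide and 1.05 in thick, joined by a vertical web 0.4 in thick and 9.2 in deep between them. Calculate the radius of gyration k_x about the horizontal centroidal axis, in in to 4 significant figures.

k_x ≈ 4.835 in

Break the section into simple shapes (no overlaps), measuring from the bottom-left corner of the bounding box.
Bottom flange: 9.6 × 1.05, A = 10.08 in², y = 0.525 in, Ī = 0.9261 in⁴.
Web: 0.4 × 9.2, A = 3.68 in², y = 5.65 in, Ī = 25.9563 in⁴.
Top flange: 9.6 × 1.05, A = 10.08 in², y = 10.775 in, Ī = 0.9261 in⁴.
By symmetry the centroid is at mid-height, ȳ = 5.65 in.
Transfer each piece to the horizontal centroidal axis using Ī + A·d² with d = y − 5.65:
  bottom flange: d = -5.125 in → contributes +265.684 in⁴
  web: d = 0 in → contributes +25.9563 in⁴
  top flange: d = 5.125 in → contributes +265.684 in⁴
Total I = 557.323 in⁴.
Radius of gyration: k = √(I/A) = √(557.323 / 23.84) = 4.83505 in.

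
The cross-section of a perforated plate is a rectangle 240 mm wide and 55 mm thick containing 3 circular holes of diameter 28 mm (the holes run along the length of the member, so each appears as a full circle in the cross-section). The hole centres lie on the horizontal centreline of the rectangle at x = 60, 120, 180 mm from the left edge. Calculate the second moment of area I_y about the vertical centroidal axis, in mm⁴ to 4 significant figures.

I_y ≈ 5.884 × 10⁷ mm⁴

Break the section into simple shapes (no overlaps), measuring from the bottom-left corner of the bounding box.
Plate: 240 × 55, A = 13 200 mm², x = 120 mm, Ī = 63 360 000 mm⁴.
Hole 1 (subtracted): ⌀28, A = 615.752 mm², x = 60 mm, Ī = 30171.9 mm⁴.
Hole 2 (subtracted): ⌀28, A = 615.752 mm², x = 120 mm, Ī = 30171.9 mm⁴.
Hole 3 (subtracted): ⌀28, A = 615.752 mm², x = 180 mm, Ī = 30171.9 mm⁴.
By symmetry the centroid is at mid-width, x̄ = 120 mm.
Transfer each piece to the vertical centroidal axis using Ī + A·d² with d = x − 120:
  plate: d = 0 mm → contributes +63 360 000 mm⁴
  hole 1: d = -60 mm → contributes −2 246 880 mm⁴
  hole 2: d = 0 mm → contributes −30171.9 mm⁴
  hole 3: d = 60 mm → contributes −2 246 880 mm⁴
Total I = 58 836 069 mm⁴.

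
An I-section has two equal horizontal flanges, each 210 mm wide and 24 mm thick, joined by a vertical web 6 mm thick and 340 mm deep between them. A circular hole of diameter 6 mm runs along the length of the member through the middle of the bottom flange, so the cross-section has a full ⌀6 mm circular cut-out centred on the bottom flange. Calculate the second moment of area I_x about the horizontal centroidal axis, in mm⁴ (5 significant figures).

I_x ≈ 3.5309 × 10⁸ mm⁴

Decompose the section into non-overlapping parts with the origin at the bottom-left of its bounding rectangle.
Bottom flange: 210 × 24, A = 5 040 mm², y = 12 mm, Ī = 241 920 mm⁴.
Web: 6 × 340, A = 2 040 mm², y = 194 mm, Ī = 19 652 000 mm⁴.
Top flange: 210 × 24, A = 5 040 mm², y = 376 mm, Ī = 241 920 mm⁴.
Hole (subtracted): ⌀6, A = 28.27433 mm², y = 12 mm, Ī = 63.61725 mm⁴.
Centroid: ȳ = ΣA·y / ΣA = 194.4256 mm.
Transfer each piece to the horizontal centroidal axis using Ī + A·d² with d = y − 194.4256:
  bottom flange: d = -182.4256 mm → contributes +167 968 535 mm⁴
  web: d = -0.4255744 mm → contributes +19 652 369 mm⁴
  top flange: d = 181.5744 mm → contributes +166 407 051 mm⁴
  hole: d = -182.4256 mm → contributes −941007.7 mm⁴
Total I = 353 086 947 mm⁴.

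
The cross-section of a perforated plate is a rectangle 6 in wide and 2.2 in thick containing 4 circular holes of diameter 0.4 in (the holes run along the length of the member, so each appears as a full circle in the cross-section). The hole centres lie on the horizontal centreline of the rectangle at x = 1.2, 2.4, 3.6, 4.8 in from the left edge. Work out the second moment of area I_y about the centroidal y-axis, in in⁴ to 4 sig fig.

I_y ≈ 38.69 in⁴

Split into non-overlapping primitives; take the origin at the lower-left of the bounding box.
Plate: 6 × 2.2, A = 13.2 in², x = 3 in, Ī = 39.6 in⁴.
Hole 1 (subtracted): ⌀0.4, A = 0.125664 in², x = 1.2 in, Ī = 0.00125664 in⁴.
Hole 2 (subtracted): ⌀0.4, A = 0.125664 in², x = 2.4 in, Ī = 0.00125664 in⁴.
Hole 3 (subtracted): ⌀0.4, A = 0.125664 in², x = 3.6 in, Ī = 0.00125664 in⁴.
Hole 4 (subtracted): ⌀0.4, A = 0.125664 in², x = 4.8 in, Ī = 0.00125664 in⁴.
By symmetry the centroid is at mid-width, x̄ = 3 in.
Transfer each piece to the centroidal y-axis using Ī + A·d² with d = x − 3:
  plate: d = 0 in → contributes +39.6 in⁴
  hole 1: d = -1.8 in → contributes −0.408407 in⁴
  hole 2: d = -0.6 in → contributes −0.0464956 in⁴
  hole 3: d = 0.6 in → contributes −0.0464956 in⁴
  hole 4: d = 1.8 in → contributes −0.408407 in⁴
Total I = 38.6902 in⁴.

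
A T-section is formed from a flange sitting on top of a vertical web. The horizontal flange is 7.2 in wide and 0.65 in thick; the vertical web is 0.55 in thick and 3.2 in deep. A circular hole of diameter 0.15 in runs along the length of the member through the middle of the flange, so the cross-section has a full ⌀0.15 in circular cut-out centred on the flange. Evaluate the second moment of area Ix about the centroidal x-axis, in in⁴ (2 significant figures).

Decompose the section into non-overlapping parts with the origin at the bottom-left of its bounding rectangle.
Flange: 7.2 × 0.65, A = 4.68 in², y = 3.525 in, Ī = 0.1648 in⁴.
Web: 0.55 × 3.2, A = 1.76 in², y = 1.6 in, Ī = 1.502 in⁴.
Hole (subtracted): ⌀0.15, A = 0.01767 in², y = 3.525 in, Ī = 0.00002485 in⁴.
Centroid: ȳ = ΣA·y / ΣA = 2.997 in.
Transfer each piece to the centroidal x-axis using Ī + A·d² with d = y − 2.997:
  flange: d = 0.5275 in → contributes +1.467 in⁴
  web: d = -1.397 in → contributes +4.939 in⁴
  hole: d = 0.5275 in → contributes −0.004943 in⁴
Total I = 6.401 in⁴.

Ix ≈ 6.4 in⁴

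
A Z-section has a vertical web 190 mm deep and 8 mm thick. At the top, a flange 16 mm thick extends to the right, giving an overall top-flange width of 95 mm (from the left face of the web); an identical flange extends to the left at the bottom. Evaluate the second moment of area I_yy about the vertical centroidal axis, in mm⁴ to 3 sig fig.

I_yy ≈ 8.05 × 10⁶ mm⁴

Break the section into simple shapes (no overlaps), measuring from the bottom-left corner of the bounding box.
Web: 8 × 190, A = 1 520 mm², x = 91 mm, Ī = 8106.7 mm⁴.
Top flange (beyond web): 87 × 16, A = 1 392 mm², x = 138.5 mm, Ī = 878 004 mm⁴.
Bottom flange (beyond web): 87 × 16, A = 1 392 mm², x = 43.5 mm, Ī = 878 004 mm⁴.
Centroid: x̄ = ΣA·x / ΣA = 91 mm.
Transfer each piece to the vertical centroidal axis using Ī + A·d² with d = x − 91:
  web: d = 0 mm → contributes +8106.7 mm⁴
  top flange (beyond web): d = 47.5 mm → contributes +4 018 704 mm⁴
  bottom flange (beyond web): d = -47.5 mm → contributes +4 018 704 mm⁴
Total I = 8 045 515 mm⁴.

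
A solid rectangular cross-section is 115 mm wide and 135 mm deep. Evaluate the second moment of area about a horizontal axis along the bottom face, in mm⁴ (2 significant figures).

I_base ≈ 9.4 × 10⁷ mm⁴

The section: 115 × 135, A = 15 525 mm², y = 67.5 mm, Ī = 23 578 594 mm⁴.
Transfer it to the bottom edge using Ī + A·d² with d = y − 0:
  the section: d = 67.5 mm → contributes +94 314 375 mm⁴
Total I = 94 314 375 mm⁴.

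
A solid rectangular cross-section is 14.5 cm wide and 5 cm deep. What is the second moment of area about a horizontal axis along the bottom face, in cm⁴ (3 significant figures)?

I_base ≈ 604 cm⁴

The section: 14.5 × 5, A = 72.5 cm², y = 2.5 cm, Ī = 151.04 cm⁴.
Transfer it to a horizontal axis along the bottom face using Ī + A·d² with d = y − 0:
  the section: d = 2.5 cm → contributes +604.17 cm⁴
Total I = 604.17 cm⁴.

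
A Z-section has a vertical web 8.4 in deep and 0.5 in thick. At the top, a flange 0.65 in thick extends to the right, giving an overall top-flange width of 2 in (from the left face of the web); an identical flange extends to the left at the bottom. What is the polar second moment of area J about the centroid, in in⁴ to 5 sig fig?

J ≈ 56.448 in⁴

Treat the section as a set of non-overlapping primitives; coordinates are from the bounding-box lower-left.
Web: 0.5 × 8.4, A = 4.2 in², y = 4.2 in, Ī = 24.696 in⁴.
Top flange (beyond web): 1.5 × 0.65, A = 0.975 in², y = 8.075 in, Ī = 0.03432813 in⁴.
Bottom flange (beyond web): 1.5 × 0.65, A = 0.975 in², y = 0.325 in, Ī = 0.03432813 in⁴.
Centroid: ȳ = ΣA·y / ΣA = 4.2 in.
Transfer each piece to the centroidal x-axis using Ī + A·d² with d = y − 4.2:
  web: d = 0 in → contributes +24.696 in⁴
  top flange (beyond web): d = 3.875 in → contributes +14.67456 in⁴
  bottom flange (beyond web): d = -3.875 in → contributes +14.67456 in⁴
Total I = 54.04513 in⁴.
For the y-axis: x̄ = 1.75 in.
Repeating about the centroidal y-axis gives I_y = 2.403125 in⁴.
Polar second moment: J = I_x + I_y = 56.44825 in⁴.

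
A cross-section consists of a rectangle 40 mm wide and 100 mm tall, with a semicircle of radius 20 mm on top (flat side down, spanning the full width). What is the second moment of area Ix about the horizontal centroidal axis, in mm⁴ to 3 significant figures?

Treat the section as a set of non-overlapping primitives; coordinates are from the bounding-box lower-left.
Rectangular body: 40 × 100, A = 4 000 mm², y = 50 mm, Ī = 3 333 333 mm⁴.
Semicircular cap: semicircle r = 20, A = 628.32 mm², y = 108.49 mm, Ī = 17 561 mm⁴.
Centroid: ȳ = ΣA·y / ΣA = 57.94 mm.
Transfer each piece to the horizontal centroidal axis using Ī + A·d² with d = y − 57.94:
  rectangular body: d = -7.9401 mm → contributes +3 585 513 mm⁴
  semicircular cap: d = 50.548 mm → contributes +1 622 989 mm⁴
Total I = 5 208 502 mm⁴.

Ix ≈ 5.21 × 10⁶ mm⁴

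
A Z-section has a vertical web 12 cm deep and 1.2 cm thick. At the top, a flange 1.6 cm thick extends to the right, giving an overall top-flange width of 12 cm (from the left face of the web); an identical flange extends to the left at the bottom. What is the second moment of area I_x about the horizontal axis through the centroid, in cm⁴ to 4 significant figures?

I_x ≈ 1115 cm⁴

Treat the section as a set of non-overlapping primitives; coordinates are from the bounding-box lower-left.
Web: 1.2 × 12, A = 14.4 cm², y = 6 cm, Ī = 172.8 cm⁴.
Top flange (beyond web): 10.8 × 1.6, A = 17.28 cm², y = 11.2 cm, Ī = 3.6864 cm⁴.
Bottom flange (beyond web): 10.8 × 1.6, A = 17.28 cm², y = 0.8 cm, Ī = 3.6864 cm⁴.
Centroid: ȳ = ΣA·y / ΣA = 6 cm.
Transfer each piece to the horizontal axis through the centroid using Ī + A·d² with d = y − 6:
  web: d = 0 cm → contributes +172.8 cm⁴
  top flange (beyond web): d = 5.2 cm → contributes +470.938 cm⁴
  bottom flange (beyond web): d = -5.2 cm → contributes +470.938 cm⁴
Total I = 1114.68 cm⁴.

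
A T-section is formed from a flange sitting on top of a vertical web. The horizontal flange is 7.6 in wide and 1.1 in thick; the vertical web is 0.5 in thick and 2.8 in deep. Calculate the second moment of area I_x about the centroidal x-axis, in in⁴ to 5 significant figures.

Treat the section as a set of non-overlapping primitives; coordinates are from the bounding-box lower-left.
Flange: 7.6 × 1.1, A = 8.36 in², y = 3.35 in, Ī = 0.8429667 in⁴.
Web: 0.5 × 2.8, A = 1.4 in², y = 1.4 in, Ī = 0.9146667 in⁴.
Centroid: ȳ = ΣA·y / ΣA = 3.070287 in.
Transfer each piece to the centroidal x-axis using Ī + A·d² with d = y − 3.070287:
  flange: d = 0.2797131 in → contributes +1.497048 in⁴
  web: d = -1.670287 in → contributes +4.820468 in⁴
Total I = 6.317517 in⁴.

I_x ≈ 6.3175 in⁴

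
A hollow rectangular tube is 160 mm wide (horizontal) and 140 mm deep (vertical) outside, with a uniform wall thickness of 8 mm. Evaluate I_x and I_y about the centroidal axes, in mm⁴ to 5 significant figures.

Treat the section as a set of non-overlapping primitives; coordinates are from the bounding-box lower-left.
Outer rectangle: 160 × 140, A = 22 400 mm², y = 70 mm, Ī = 36 586 667 mm⁴.
Inner void (subtracted): 144 × 124, A = 17 856 mm², y = 70 mm, Ī = 22 879 488 mm⁴.
By symmetry the centroid is at mid-height, ȳ = 70 mm.
All pieces are centred on the centroidal x-axis, so I = ΣĪ (holes subtracted) = 13 707 179 mm⁴.
Repeating about the centroidal y-axis gives I_y = 16 931 499 mm⁴.

I_x ≈ 1.3707 × 10⁷ mm⁴, I_y ≈ 1.6931 × 10⁷ mm⁴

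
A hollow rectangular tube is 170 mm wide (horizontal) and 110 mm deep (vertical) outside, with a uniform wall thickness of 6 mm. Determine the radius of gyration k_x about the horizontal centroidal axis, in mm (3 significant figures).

Split into non-overlapping primitives; take the origin at the lower-left of the bounding box.
Outer rectangle: 170 × 110, A = 18 700 mm², y = 55 mm, Ī = 18 855 833 mm⁴.
Inner void (subtracted): 158 × 98, A = 15 484 mm², y = 55 mm, Ī = 12 392 361 mm⁴.
By symmetry the centroid is at mid-height, ȳ = 55 mm.
All pieces are centred on the horizontal centroidal axis, so I = ΣĪ (holes subtracted) = 6 463 472 mm⁴.
Radius of gyration: k = √(I/A) = √(6 463 472 / 3 216) = 44.831 mm.

k_x ≈ 44.8 mm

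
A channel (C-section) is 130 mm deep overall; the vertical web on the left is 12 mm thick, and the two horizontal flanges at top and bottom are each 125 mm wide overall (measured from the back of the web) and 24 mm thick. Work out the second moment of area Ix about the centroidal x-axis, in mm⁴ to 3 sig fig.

Ix ≈ 1.77 × 10⁷ mm⁴

Break the section into simple shapes (no overlaps), measuring from the bottom-left corner of the bounding box.
Web: 12 × 130, A = 1 560 mm², y = 65 mm, Ī = 2 197 000 mm⁴.
Top flange (beyond web): 113 × 24, A = 2 712 mm², y = 118 mm, Ī = 130 176 mm⁴.
Bottom flange (beyond web): 113 × 24, A = 2 712 mm², y = 12 mm, Ī = 130 176 mm⁴.
By symmetry the centroid is at mid-height, ȳ = 65 mm.
Transfer each piece to the centroidal x-axis using Ī + A·d² with d = y − 65:
  web: d = 0 mm → contributes +2 197 000 mm⁴
  top flange (beyond web): d = 53 mm → contributes +7 748 184 mm⁴
  bottom flange (beyond web): d = -53 mm → contributes +7 748 184 mm⁴
Total I = 17 693 368 mm⁴.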